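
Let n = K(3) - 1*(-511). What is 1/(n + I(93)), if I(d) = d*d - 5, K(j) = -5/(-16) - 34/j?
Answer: 48/438911 ≈ 0.00010936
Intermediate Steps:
K(j) = 5/16 - 34/j (K(j) = -5*(-1/16) - 34/j = 5/16 - 34/j)
I(d) = -5 + d**2 (I(d) = d**2 - 5 = -5 + d**2)
n = 23999/48 (n = (5/16 - 34/3) - 1*(-511) = (5/16 - 34*1/3) + 511 = (5/16 - 34/3) + 511 = -529/48 + 511 = 23999/48 ≈ 499.98)
1/(n + I(93)) = 1/(23999/48 + (-5 + 93**2)) = 1/(23999/48 + (-5 + 8649)) = 1/(23999/48 + 8644) = 1/(438911/48) = 48/438911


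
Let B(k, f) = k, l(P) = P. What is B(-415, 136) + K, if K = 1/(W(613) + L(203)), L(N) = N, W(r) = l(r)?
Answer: -338639/816 ≈ -415.00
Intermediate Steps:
W(r) = r
K = 1/816 (K = 1/(613 + 203) = 1/816 ≈ 0.0012255)
B(-415, 136) + K = -415 + 1/816 = -338639/816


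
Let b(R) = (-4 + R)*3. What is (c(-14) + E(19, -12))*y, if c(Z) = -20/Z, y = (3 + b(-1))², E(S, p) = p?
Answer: -10656/7 ≈ -1522.3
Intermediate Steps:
b(R) = -12 + 3*R
y = 144 (y = (3 + (-12 + 3*(-1)))² = (3 + (-12 - 3))² = (3 - 15)² = (-12)² = 144)
(c(-14) + E(19, -12))*y = (-20/(-14) - 12)*144 = (-20*(-1/14) - 12)*144 = (10/7 - 12)*144 = -74/7*144 = -10656/7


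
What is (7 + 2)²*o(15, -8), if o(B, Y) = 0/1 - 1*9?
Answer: -729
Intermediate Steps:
o(B, Y) = -9 (o(B, Y) = 0*1 - 9 = 0 - 9 = -9)
(7 + 2)²*o(15, -8) = (7 + 2)²*(-9) = 9²*(-9) = 81*(-9) = -729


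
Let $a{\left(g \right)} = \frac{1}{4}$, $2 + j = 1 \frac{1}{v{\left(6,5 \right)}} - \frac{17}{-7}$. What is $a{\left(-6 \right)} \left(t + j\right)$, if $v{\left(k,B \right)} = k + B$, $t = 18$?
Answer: $\frac{713}{154} \approx 4.6299$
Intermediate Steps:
$v{\left(k,B \right)} = B + k$
$j = \frac{40}{77}$ ($j = -2 + \left(1 \frac{1}{5 + 6} - \frac{17}{-7}\right) = -2 + \left(1 \cdot \frac{1}{11} - - \frac{17}{7}\right) = -2 + \left(1 \cdot \frac{1}{11} + \frac{17}{7}\right) = -2 + \left(\frac{1}{11} + \frac{17}{7}\right) = -2 + \frac{194}{77} = \frac{40}{77} \approx 0.51948$)
$a{\left(g \right)} = \frac{1}{4}$
$a{\left(-6 \right)} \left(t + j\right) = \frac{18 + \frac{40}{77}}{4} = \frac{1}{4} \cdot \frac{1426}{77} = \frac{713}{154}$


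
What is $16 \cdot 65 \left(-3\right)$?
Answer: $-3120$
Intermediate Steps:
$16 \cdot 65 \left(-3\right) = 1040 \left(-3\right) = -3120$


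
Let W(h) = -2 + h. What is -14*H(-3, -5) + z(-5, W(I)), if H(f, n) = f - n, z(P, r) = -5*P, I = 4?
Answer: -3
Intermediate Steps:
-14*H(-3, -5) + z(-5, W(I)) = -14*(-3 - 1*(-5)) - 5*(-5) = -14*(-3 + 5) + 25 = -14*2 + 25 = -28 + 25 = -3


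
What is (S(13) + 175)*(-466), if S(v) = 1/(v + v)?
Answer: -1060383/13 ≈ -81568.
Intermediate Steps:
S(v) = 1/(2*v)
(S(13) + 175)*(-466) = ((½)/13 + 175)*(-466) = ((½)*(1/13) + 175)*(-466) = (1/26 + 175)*(-466) = (4551/26)*(-466) = -1060383/13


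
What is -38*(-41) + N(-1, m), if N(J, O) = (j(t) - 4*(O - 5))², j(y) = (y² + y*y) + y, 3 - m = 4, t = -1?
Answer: 2183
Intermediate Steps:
m = -1 (m = 3 - 1*4 = 3 - 4 = -1)
j(y) = y + 2*y² (j(y) = (y² + y²) + y = 2*y² + y = y + 2*y²)
N(J, O) = (21 - 4*O)² (N(J, O) = (-(1 + 2*(-1)) - 4*(O - 5))² = (-(1 - 2) - 4*(-5 + O))² = (-1*(-1) + (20 - 4*O))² = (1 + (20 - 4*O))² = (21 - 4*O)²)
-38*(-41) + N(-1, m) = -38*(-41) + (-21 + 4*(-1))² = 1558 + (-21 - 4)² = 1558 + (-25)² = 1558 + 625 = 2183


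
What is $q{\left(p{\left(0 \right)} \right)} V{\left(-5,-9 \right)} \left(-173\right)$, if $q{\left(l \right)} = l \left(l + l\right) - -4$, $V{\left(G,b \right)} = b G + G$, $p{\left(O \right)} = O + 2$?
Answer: $-83040$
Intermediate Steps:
$p{\left(O \right)} = 2 + O$
$V{\left(G,b \right)} = G + G b$ ($V{\left(G,b \right)} = G b + G = G + G b$)
$q{\left(l \right)} = 4 + 2 l^{2}$ ($q{\left(l \right)} = l 2 l + 4 = 2 l^{2} + 4 = 4 + 2 l^{2}$)
$q{\left(p{\left(0 \right)} \right)} V{\left(-5,-9 \right)} \left(-173\right) = \left(4 + 2 \left(2 + 0\right)^{2}\right) \left(- 5 \left(1 - 9\right)\right) \left(-173\right) = \left(4 + 2 \cdot 2^{2}\right) \left(\left(-5\right) \left(-8\right)\right) \left(-173\right) = \left(4 + 2 \cdot 4\right) 40 \left(-173\right) = \left(4 + 8\right) 40 \left(-173\right) = 12 \cdot 40 \left(-173\right) = 480 \left(-173\right) = -83040$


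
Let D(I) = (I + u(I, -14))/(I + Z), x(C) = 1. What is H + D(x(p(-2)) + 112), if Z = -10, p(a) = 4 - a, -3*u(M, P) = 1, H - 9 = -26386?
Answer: -8150155/309 ≈ -26376.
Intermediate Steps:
H = -26377 (H = 9 - 26386 = -26377)
u(M, P) = -⅓ (u(M, P) = -⅓*1 = -⅓)
D(I) = (-⅓ + I)/(-10 + I) (D(I) = (I - ⅓)/(I - 10) = (-⅓ + I)/(-10 + I))
H + D(x(p(-2)) + 112) = -26377 + (-⅓ + (1 + 112))/(-10 + (1 + 112)) = -26377 + (-⅓ + 113)/(-10 + 113) = -26377 + (338/3)/103 = -26377 + (1/103)*(338/3) = -26377 + 338/309 = -8150155/309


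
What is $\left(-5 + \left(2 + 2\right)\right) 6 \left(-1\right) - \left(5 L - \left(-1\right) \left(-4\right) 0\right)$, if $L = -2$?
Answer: $16$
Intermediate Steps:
$\left(-5 + \left(2 + 2\right)\right) 6 \left(-1\right) - \left(5 L - \left(-1\right) \left(-4\right) 0\right) = \left(-5 + \left(2 + 2\right)\right) 6 \left(-1\right) + \left(\left(-5\right) \left(-2\right) + \left(-1\right) \left(-4\right) 0\right) = \left(-5 + 4\right) 6 \left(-1\right) + \left(10 + 4 \cdot 0\right) = \left(-1\right) 6 \left(-1\right) + \left(10 + 0\right) = \left(-6\right) \left(-1\right) + 10 = 6 + 10 = 16$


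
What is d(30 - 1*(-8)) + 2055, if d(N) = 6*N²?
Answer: 10719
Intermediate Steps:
d(30 - 1*(-8)) + 2055 = 6*(30 - 1*(-8))² + 2055 = 6*(30 + 8)² + 2055 = 6*38² + 2055 = 6*1444 + 2055 = 8664 + 2055 = 10719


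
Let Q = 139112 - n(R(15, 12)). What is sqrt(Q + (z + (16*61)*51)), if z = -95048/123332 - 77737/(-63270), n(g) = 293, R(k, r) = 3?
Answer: sqrt(58252223407283454010)/17574810 ≈ 434.28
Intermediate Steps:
z = 24147113/52724430 (z = -95048*1/123332 - 77737*(-1/63270) = -23762/30833 + 2101/1710 = 24147113/52724430 ≈ 0.45799)
Q = 138819 (Q = 139112 - 1*293 = 139112 - 293 = 138819)
sqrt(Q + (z + (16*61)*51)) = sqrt(138819 + (24147113/52724430 + (16*61)*51)) = sqrt(138819 + (24147113/52724430 + 976*51)) = sqrt(138819 + (24147113/52724430 + 49776)) = sqrt(138819 + 2624435374793/52724430) = sqrt(9943588022963/52724430) = sqrt(58252223407283454010)/17574810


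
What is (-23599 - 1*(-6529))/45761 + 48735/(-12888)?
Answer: -272240055/65529752 ≈ -4.1544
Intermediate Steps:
(-23599 - 1*(-6529))/45761 + 48735/(-12888) = (-23599 + 6529)*(1/45761) + 48735*(-1/12888) = -17070*1/45761 - 5415/1432 = -17070/45761 - 5415/1432 = -272240055/65529752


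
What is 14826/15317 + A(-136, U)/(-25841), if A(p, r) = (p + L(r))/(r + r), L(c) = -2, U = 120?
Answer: 15325098931/15832263880 ≈ 0.96797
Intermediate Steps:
A(p, r) = (-2 + p)/(2*r) (A(p, r) = (p - 2)/(r + r) = (-2 + p)/((2*r)) = (-2 + p)*(1/(2*r)) = (-2 + p)/(2*r))
14826/15317 + A(-136, U)/(-25841) = 14826/15317 + ((1/2)*(-2 - 136)/120)/(-25841) = 14826*(1/15317) + ((1/2)*(1/120)*(-138))*(-1/25841) = 14826/15317 - 23/40*(-1/25841) = 14826/15317 + 23/1033640 = 15325098931/15832263880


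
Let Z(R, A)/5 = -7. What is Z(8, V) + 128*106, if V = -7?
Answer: 13533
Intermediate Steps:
Z(R, A) = -35 (Z(R, A) = 5*(-7) = -35)
Z(8, V) + 128*106 = -35 + 128*106 = -35 + 13568 = 13533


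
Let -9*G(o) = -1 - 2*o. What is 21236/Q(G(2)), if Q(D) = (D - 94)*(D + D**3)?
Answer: -69664698/222865 ≈ -312.59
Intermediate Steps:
G(o) = 1/9 + 2*o/9 (G(o) = -(-1 - 2*o)/9 = 1/9 + 2*o/9)
Q(D) = (-94 + D)*(D + D**3)
21236/Q(G(2)) = 21236/(((1/9 + (2/9)*2)*(-94 + (1/9 + (2/9)*2) + (1/9 + (2/9)*2)**3 - 94*(1/9 + (2/9)*2)**2))) = 21236/(((1/9 + 4/9)*(-94 + (1/9 + 4/9) + (1/9 + 4/9)**3 - 94*(1/9 + 4/9)**2))) = 21236/((5*(-94 + 5/9 + (5/9)**3 - 94*(5/9)**2)/9)) = 21236/((5*(-94 + 5/9 + 125/729 - 94*25/81)/9)) = 21236/((5*(-94 + 5/9 + 125/729 - 2350/81)/9)) = 21236/(((5/9)*(-89146/729))) = 21236/(-445730/6561) = 21236*(-6561/445730) = -69664698/222865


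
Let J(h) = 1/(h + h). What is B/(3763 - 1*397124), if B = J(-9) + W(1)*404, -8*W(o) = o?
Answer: 455/3540249 ≈ 0.00012852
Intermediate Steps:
W(o) = -o/8
J(h) = 1/(2*h)
B = -455/9 (B = (1/2)/(-9) - 1/8*1*404 = (1/2)*(-1/9) - 1/8*404 = -1/18 - 101/2 = -455/9 ≈ -50.556)
B/(3763 - 1*397124) = -455/(9*(3763 - 1*397124)) = -455/(9*(3763 - 397124)) = -455/9/(-393361) = -455/9*(-1/393361) = 455/3540249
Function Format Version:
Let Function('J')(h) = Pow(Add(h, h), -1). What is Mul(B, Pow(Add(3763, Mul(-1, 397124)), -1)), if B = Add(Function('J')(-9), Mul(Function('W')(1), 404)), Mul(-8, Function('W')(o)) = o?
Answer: Rational(455, 3540249) ≈ 0.00012852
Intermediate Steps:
Function('W')(o) = Mul(Rational(-1, 8), o)
Function('J')(h) = Mul(Rational(1, 2), Pow(h, -1)) (Function('J')(h) = Pow(Mul(2, h), -1) = Mul(Rational(1, 2), Pow(h, -1)))
B = Rational(-455, 9) (B = Add(Mul(Rational(1, 2), Pow(-9, -1)), Mul(Mul(Rational(-1, 8), 1), 404)) = Add(Mul(Rational(1, 2), Rational(-1, 9)), Mul(Rational(-1, 8), 404)) = Add(Rational(-1, 18), Rational(-101, 2)) = Rational(-455, 9) ≈ -50.556)
Mul(B, Pow(Add(3763, Mul(-1, 397124)), -1)) = Mul(Rational(-455, 9), Pow(Add(3763, Mul(-1, 397124)), -1)) = Mul(Rational(-455, 9), Pow(Add(3763, -397124), -1)) = Mul(Rational(-455, 9), Pow(-393361, -1)) = Mul(Rational(-455, 9), Rational(-1, 393361)) = Rational(455, 3540249)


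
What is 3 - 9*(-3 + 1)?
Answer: 21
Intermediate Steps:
3 - 9*(-3 + 1) = 3 - 9*(-2) = 3 + 18 = 21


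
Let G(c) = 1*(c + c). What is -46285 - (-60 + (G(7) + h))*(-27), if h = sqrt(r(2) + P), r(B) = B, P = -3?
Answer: -47527 + 27*I ≈ -47527.0 + 27.0*I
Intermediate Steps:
G(c) = 2*c (G(c) = 1*(2*c) = 2*c)
h = I (h = sqrt(2 - 3) = sqrt(-1) = I ≈ 1.0*I)
-46285 - (-60 + (G(7) + h))*(-27) = -46285 - (-60 + (2*7 + I))*(-27) = -46285 - (-60 + (14 + I))*(-27) = -46285 - (-46 + I)*(-27) = -46285 - (1242 - 27*I) = -46285 + (-1242 + 27*I) = -47527 + 27*I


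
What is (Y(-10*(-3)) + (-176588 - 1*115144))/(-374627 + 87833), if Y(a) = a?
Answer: 48617/47799 ≈ 1.0171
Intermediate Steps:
(Y(-10*(-3)) + (-176588 - 1*115144))/(-374627 + 87833) = (-10*(-3) + (-176588 - 1*115144))/(-374627 + 87833) = (30 + (-176588 - 115144))/(-286794) = (30 - 291732)*(-1/286794) = -291702*(-1/286794) = 48617/47799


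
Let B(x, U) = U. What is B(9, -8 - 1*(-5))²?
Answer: 9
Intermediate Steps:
B(9, -8 - 1*(-5))² = (-8 - 1*(-5))² = (-8 + 5)² = (-3)² = 9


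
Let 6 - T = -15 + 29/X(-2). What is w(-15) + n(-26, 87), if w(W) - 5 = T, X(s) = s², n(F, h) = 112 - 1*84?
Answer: 187/4 ≈ 46.750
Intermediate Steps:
n(F, h) = 28 (n(F, h) = 112 - 84 = 28)
T = 55/4 (T = 6 - (-15 + 29/((-2)²)) = 6 - (-15 + 29/4) = 6 - 1*(-31/4) = 6 + 31/4 = 55/4 ≈ 13.750)
w(W) = 75/4 (w(W) = 5 + 55/4 = 75/4)
w(-15) + n(-26, 87) = 75/4 + 28 = 187/4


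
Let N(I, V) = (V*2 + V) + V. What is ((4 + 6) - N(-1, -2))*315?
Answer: 5670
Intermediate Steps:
N(I, V) = 4*V (N(I, V) = (2*V + V) + V = 3*V + V = 4*V)
((4 + 6) - N(-1, -2))*315 = ((4 + 6) - 4*(-2))*315 = (10 - 1*(-8))*315 = (10 + 8)*315 = 18*315 = 5670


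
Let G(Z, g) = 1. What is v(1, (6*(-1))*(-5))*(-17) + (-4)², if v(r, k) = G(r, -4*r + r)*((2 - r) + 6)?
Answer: -103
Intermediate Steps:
v(r, k) = 8 - r (v(r, k) = 1*((2 - r) + 6) = 1*(8 - r) = 8 - r)
v(1, (6*(-1))*(-5))*(-17) + (-4)² = (8 - 1*1)*(-17) + (-4)² = (8 - 1)*(-17) + 16 = 7*(-17) + 16 = -119 + 16 = -103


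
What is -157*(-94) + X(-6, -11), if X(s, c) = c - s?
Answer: 14753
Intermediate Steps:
-157*(-94) + X(-6, -11) = -157*(-94) + (-11 - 1*(-6)) = 14758 + (-11 + 6) = 14758 - 5 = 14753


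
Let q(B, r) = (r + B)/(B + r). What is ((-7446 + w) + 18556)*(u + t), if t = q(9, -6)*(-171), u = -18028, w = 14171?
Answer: -460088919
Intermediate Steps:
q(B, r) = 1 (q(B, r) = (B + r)/(B + r) = 1)
t = -171 (t = 1*(-171) = -171)
((-7446 + w) + 18556)*(u + t) = ((-7446 + 14171) + 18556)*(-18028 - 171) = (6725 + 18556)*(-18199) = 25281*(-18199) = -460088919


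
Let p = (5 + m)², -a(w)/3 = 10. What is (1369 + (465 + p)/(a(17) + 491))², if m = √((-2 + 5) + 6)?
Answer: 398966563044/212521 ≈ 1.8773e+6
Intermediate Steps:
a(w) = -30 (a(w) = -3*10 = -30)
m = 3 (m = √(3 + 6) = √9 = 3)
p = 64 (p = (5 + 3)² = 8² = 64)
(1369 + (465 + p)/(a(17) + 491))² = (1369 + (465 + 64)/(-30 + 491))² = (1369 + 529/461)² = (631638/461)² = 398966563044/212521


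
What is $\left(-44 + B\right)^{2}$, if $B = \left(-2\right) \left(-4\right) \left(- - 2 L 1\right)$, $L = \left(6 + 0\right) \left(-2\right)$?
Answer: $55696$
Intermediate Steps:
$L = -12$ ($L = 6 \left(-2\right) = -12$)
$B = -192$ ($B = \left(-2\right) \left(-4\right) \left(- \left(-2\right) \left(-12\right) 1\right) = 8 \left(- 24 \cdot 1\right) = 8 \left(\left(-1\right) 24\right) = 8 \left(-24\right) = -192$)
$\left(-44 + B\right)^{2} = \left(-44 - 192\right)^{2} = \left(-236\right)^{2} = 55696$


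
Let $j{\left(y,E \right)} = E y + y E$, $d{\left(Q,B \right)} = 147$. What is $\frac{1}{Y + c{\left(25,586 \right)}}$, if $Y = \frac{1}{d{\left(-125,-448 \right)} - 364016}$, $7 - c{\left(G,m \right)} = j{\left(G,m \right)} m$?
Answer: $- \frac{363869}{6247555409118} \approx -5.8242 \cdot 10^{-8}$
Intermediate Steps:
$j{\left(y,E \right)} = 2 E y$ ($j{\left(y,E \right)} = E y + E y = 2 E y$)
$c{\left(G,m \right)} = 7 - 2 G m^{2}$ ($c{\left(G,m \right)} = 7 - 2 m G m = 7 - 2 G m m = 7 - 2 G m^{2}$)
$Y = - \frac{1}{363869}$ ($Y = \frac{1}{147 - 364016} = \frac{1}{-363869} = - \frac{1}{363869} \approx -2.7482 \cdot 10^{-6}$)
$\frac{1}{Y + c{\left(25,586 \right)}} = \frac{1}{- \frac{1}{363869} + \left(7 - 50 \cdot 586^{2}\right)} = \frac{1}{- \frac{1}{363869} + \left(7 - 50 \cdot 343396\right)} = \frac{1}{- \frac{1}{363869} + \left(7 - 17169800\right)} = \frac{1}{- \frac{1}{363869} - 17169793} = \frac{1}{- \frac{6247555409118}{363869}} = - \frac{363869}{6247555409118}$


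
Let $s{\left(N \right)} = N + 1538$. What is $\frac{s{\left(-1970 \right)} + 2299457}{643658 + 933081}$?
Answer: $\frac{2299025}{1576739} \approx 1.4581$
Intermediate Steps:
$s{\left(N \right)} = 1538 + N$
$\frac{s{\left(-1970 \right)} + 2299457}{643658 + 933081} = \frac{\left(1538 - 1970\right) + 2299457}{643658 + 933081} = \frac{-432 + 2299457}{1576739} = 2299025 \cdot \frac{1}{1576739} = \frac{2299025}{1576739}$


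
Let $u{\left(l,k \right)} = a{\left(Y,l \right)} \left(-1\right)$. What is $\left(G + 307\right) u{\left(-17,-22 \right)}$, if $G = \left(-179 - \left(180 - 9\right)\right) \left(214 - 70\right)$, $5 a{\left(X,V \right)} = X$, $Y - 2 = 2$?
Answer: $\frac{200372}{5} \approx 40074.0$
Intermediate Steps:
$Y = 4$ ($Y = 2 + 2 = 4$)
$a{\left(X,V \right)} = \frac{X}{5}$
$u{\left(l,k \right)} = - \frac{4}{5}$ ($u{\left(l,k \right)} = \frac{1}{5} \cdot 4 \left(-1\right) = \frac{4}{5} \left(-1\right) = - \frac{4}{5}$)
$G = -50400$ ($G = \left(-179 - 171\right) 144 = \left(-350\right) 144 = -50400$)
$\left(G + 307\right) u{\left(-17,-22 \right)} = \left(-50400 + 307\right) \left(- \frac{4}{5}\right) = \left(-50093\right) \left(- \frac{4}{5}\right) = \frac{200372}{5}$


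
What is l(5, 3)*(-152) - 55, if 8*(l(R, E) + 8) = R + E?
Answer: 1009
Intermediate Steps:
l(R, E) = -8 + E/8 + R/8 (l(R, E) = -8 + (R + E)/8 = -8 + (E + R)/8 = -8 + (E/8 + R/8) = -8 + E/8 + R/8)
l(5, 3)*(-152) - 55 = (-8 + (1/8)*3 + (1/8)*5)*(-152) - 55 = (-8 + 3/8 + 5/8)*(-152) - 55 = -7*(-152) - 55 = 1064 - 55 = 1009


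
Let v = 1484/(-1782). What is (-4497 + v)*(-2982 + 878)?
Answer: 8431925176/891 ≈ 9.4634e+6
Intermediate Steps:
v = -742/891 (v = 1484*(-1/1782) = -742/891 ≈ -0.83277)
(-4497 + v)*(-2982 + 878) = (-4497 - 742/891)*(-2982 + 878) = -4007569/891*(-2104) = 8431925176/891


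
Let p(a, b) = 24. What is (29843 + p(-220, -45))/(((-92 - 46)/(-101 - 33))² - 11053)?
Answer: -134072963/49612156 ≈ -2.7024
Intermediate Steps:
(29843 + p(-220, -45))/(((-92 - 46)/(-101 - 33))² - 11053) = (29843 + 24)/(((-92 - 46)/(-101 - 33))² - 11053) = 29867/((-138/(-134))² - 11053) = 29867/((-138*(-1/134))² - 11053) = 29867/((69/67)² - 11053) = 29867/(4761/4489 - 11053) = 29867/(-49612156/4489) = 29867*(-4489/49612156) = -134072963/49612156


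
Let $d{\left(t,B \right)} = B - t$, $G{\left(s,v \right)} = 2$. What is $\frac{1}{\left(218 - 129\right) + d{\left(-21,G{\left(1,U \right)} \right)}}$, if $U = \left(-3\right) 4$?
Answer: $\frac{1}{112} \approx 0.0089286$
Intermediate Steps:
$U = -12$
$\frac{1}{\left(218 - 129\right) + d{\left(-21,G{\left(1,U \right)} \right)}} = \frac{1}{\left(218 - 129\right) + \left(2 - -21\right)} = \frac{1}{89 + \left(2 + 21\right)} = \frac{1}{89 + 23} = \frac{1}{112}$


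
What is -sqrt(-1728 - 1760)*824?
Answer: -3296*I*sqrt(218) ≈ -48665.0*I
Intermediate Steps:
-sqrt(-1728 - 1760)*824 = -sqrt(-3488)*824 = -4*I*sqrt(218)*824 = -3296*I*sqrt(218)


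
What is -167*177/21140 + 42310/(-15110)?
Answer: -134106989/31942540 ≈ -4.1984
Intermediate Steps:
-167*177/21140 + 42310/(-15110) = -29559*1/21140 + 42310*(-1/15110) = -29559/21140 - 4231/1511 = -134106989/31942540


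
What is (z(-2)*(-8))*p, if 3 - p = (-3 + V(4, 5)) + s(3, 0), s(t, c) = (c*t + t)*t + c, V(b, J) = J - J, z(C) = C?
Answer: -48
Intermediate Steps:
V(b, J) = 0
s(t, c) = c + t*(t + c*t) (s(t, c) = (t + c*t)*t + c = t*(t + c*t) + c = c + t*(t + c*t))
p = -3 (p = 3 - ((-3 + 0) + (0 + 3**2 + 0*3**2)) = 3 - (-3 + (0 + 9 + 0*9)) = 3 - (-3 + (0 + 9 + 0)) = 3 - (-3 + 9) = 3 - 1*6 = 3 - 6 = -3)
(z(-2)*(-8))*p = -2*(-8)*(-3) = 16*(-3) = -48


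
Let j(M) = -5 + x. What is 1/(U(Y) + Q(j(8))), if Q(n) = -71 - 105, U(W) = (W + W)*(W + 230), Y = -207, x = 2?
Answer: -1/9698 ≈ -0.00010311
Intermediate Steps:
j(M) = -3 (j(M) = -5 + 2 = -3)
U(W) = 2*W*(230 + W) (U(W) = (2*W)*(230 + W) = 2*W*(230 + W))
Q(n) = -176
1/(U(Y) + Q(j(8))) = 1/(2*(-207)*(230 - 207) - 176) = 1/(2*(-207)*23 - 176) = 1/(-9522 - 176) = 1/(-9698) = -1/9698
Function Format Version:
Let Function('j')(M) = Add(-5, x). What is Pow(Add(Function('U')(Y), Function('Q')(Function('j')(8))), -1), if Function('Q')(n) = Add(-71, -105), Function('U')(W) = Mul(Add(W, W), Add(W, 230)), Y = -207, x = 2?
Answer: Rational(-1, 9698) ≈ -0.00010311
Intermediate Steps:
Function('j')(M) = -3 (Function('j')(M) = Add(-5, 2) = -3)
Function('U')(W) = Mul(2, W, Add(230, W)) (Function('U')(W) = Mul(Mul(2, W), Add(230, W)) = Mul(2, W, Add(230, W)))
Function('Q')(n) = -176
Pow(Add(Function('U')(Y), Function('Q')(Function('j')(8))), -1) = Pow(Add(Mul(2, -207, Add(230, -207)), -176), -1) = Pow(Add(Mul(2, -207, 23), -176), -1) = Pow(Add(-9522, -176), -1) = Pow(-9698, -1) = Rational(-1, 9698)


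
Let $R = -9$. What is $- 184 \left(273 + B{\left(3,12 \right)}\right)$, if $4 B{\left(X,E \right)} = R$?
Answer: $-49818$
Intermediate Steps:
$B{\left(X,E \right)} = - \frac{9}{4}$ ($B{\left(X,E \right)} = \frac{1}{4} \left(-9\right) = - \frac{9}{4}$)
$- 184 \left(273 + B{\left(3,12 \right)}\right) = - 184 \left(273 - \frac{9}{4}\right) = \left(-184\right) \frac{1083}{4} = -49818$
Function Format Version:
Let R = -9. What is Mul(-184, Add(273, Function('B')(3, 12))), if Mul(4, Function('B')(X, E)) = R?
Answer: -49818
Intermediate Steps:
Function('B')(X, E) = Rational(-9, 4) (Function('B')(X, E) = Mul(Rational(1, 4), -9) = Rational(-9, 4))
Mul(-184, Add(273, Function('B')(3, 12))) = Mul(-184, Add(273, Rational(-9, 4))) = Mul(-184, Rational(1083, 4)) = -49818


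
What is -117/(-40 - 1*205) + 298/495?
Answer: 5237/4851 ≈ 1.0796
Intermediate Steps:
-117/(-40 - 1*205) + 298/495 = -117/(-40 - 205) + 298*(1/495) = -117/(-245) + 298/495 = -117*(-1/245) + 298/495 = 117/245 + 298/495 = 5237/4851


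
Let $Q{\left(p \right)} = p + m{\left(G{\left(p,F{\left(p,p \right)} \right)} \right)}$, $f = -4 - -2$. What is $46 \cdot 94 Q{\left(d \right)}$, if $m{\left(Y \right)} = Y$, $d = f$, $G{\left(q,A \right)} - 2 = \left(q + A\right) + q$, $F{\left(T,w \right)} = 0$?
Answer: $-17296$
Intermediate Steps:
$f = -2$ ($f = -4 + 2 = -2$)
$G{\left(q,A \right)} = 2 + A + 2 q$ ($G{\left(q,A \right)} = 2 + \left(\left(q + A\right) + q\right) = 2 + \left(\left(A + q\right) + q\right) = 2 + \left(A + 2 q\right) = 2 + A + 2 q$)
$d = -2$
$Q{\left(p \right)} = 2 + 3 p$ ($Q{\left(p \right)} = p + \left(2 + 0 + 2 p\right) = p + \left(2 + 2 p\right) = 2 + 3 p$)
$46 \cdot 94 Q{\left(d \right)} = 46 \cdot 94 \left(2 + 3 \left(-2\right)\right) = 4324 \left(2 - 6\right) = 4324 \left(-4\right) = -17296$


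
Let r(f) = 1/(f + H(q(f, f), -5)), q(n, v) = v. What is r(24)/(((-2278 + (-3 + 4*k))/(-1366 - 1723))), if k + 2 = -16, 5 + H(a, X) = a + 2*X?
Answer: 3089/77649 ≈ 0.039782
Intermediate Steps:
H(a, X) = -5 + a + 2*X (H(a, X) = -5 + (a + 2*X) = -5 + a + 2*X)
k = -18 (k = -2 - 16 = -18)
r(f) = 1/(-15 + 2*f) (r(f) = 1/(f + (-5 + f + 2*(-5))) = 1/(f + (-5 + f - 10)) = 1/(f + (-15 + f)) = 1/(-15 + 2*f))
r(24)/(((-2278 + (-3 + 4*k))/(-1366 - 1723))) = 1/((-15 + 2*24)*(((-2278 + (-3 + 4*(-18)))/(-1366 - 1723)))) = 1/((-15 + 48)*(((-2278 + (-3 - 72))/(-3089)))) = 1/(33*(((-2278 - 75)*(-1/3089)))) = 1/(33*((-2353*(-1/3089)))) = 1/(33*(2353/3089)) = (1/33)*(3089/2353) = 3089/77649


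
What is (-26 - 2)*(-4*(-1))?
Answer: -112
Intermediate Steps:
(-26 - 2)*(-4*(-1)) = -28*4 = -112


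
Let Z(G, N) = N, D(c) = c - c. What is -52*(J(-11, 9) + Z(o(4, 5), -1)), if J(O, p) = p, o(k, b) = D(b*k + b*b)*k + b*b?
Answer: -416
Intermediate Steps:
D(c) = 0
o(k, b) = b² (o(k, b) = 0*k + b*b = 0 + b² = b²)
-52*(J(-11, 9) + Z(o(4, 5), -1)) = -52*(9 - 1) = -52*8 = -416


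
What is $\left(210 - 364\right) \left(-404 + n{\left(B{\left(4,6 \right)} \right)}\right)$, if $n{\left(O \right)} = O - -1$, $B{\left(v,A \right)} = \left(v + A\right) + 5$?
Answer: $59752$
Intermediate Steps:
$B{\left(v,A \right)} = 5 + A + v$ ($B{\left(v,A \right)} = \left(A + v\right) + 5 = 5 + A + v$)
$n{\left(O \right)} = 1 + O$ ($n{\left(O \right)} = O + 1 = 1 + O$)
$\left(210 - 364\right) \left(-404 + n{\left(B{\left(4,6 \right)} \right)}\right) = \left(210 - 364\right) \left(-404 + \left(1 + \left(5 + 6 + 4\right)\right)\right) = - 154 \left(-404 + \left(1 + 15\right)\right) = - 154 \left(-404 + 16\right) = \left(-154\right) \left(-388\right) = 59752$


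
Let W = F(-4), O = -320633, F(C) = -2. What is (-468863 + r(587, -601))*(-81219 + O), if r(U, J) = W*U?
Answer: 188885308524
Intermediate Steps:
W = -2
r(U, J) = -2*U
(-468863 + r(587, -601))*(-81219 + O) = (-468863 - 2*587)*(-81219 - 320633) = (-468863 - 1174)*(-401852) = -470037*(-401852) = 188885308524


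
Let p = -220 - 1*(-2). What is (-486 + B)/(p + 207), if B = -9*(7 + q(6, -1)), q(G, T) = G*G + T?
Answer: 864/11 ≈ 78.545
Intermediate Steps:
q(G, T) = T + G**2 (q(G, T) = G**2 + T = T + G**2)
p = -218 (p = -220 + 2 = -218)
B = -378 (B = -9*(7 + (-1 + 6**2)) = -9*(7 + (-1 + 36)) = -9*(7 + 35) = -9*42 = -378)
(-486 + B)/(p + 207) = (-486 - 378)/(-218 + 207) = -864/(-11) = -1/11*(-864) = 864/11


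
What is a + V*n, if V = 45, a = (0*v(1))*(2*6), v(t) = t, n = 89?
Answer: 4005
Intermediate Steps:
a = 0 (a = (0*1)*(2*6) = 0*12 = 0)
a + V*n = 0 + 45*89 = 0 + 4005 = 4005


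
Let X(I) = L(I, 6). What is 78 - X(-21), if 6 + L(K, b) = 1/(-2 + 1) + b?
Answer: 79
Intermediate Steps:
L(K, b) = -7 + b (L(K, b) = -6 + (1/(-2 + 1) + b) = -6 + (1/(-1) + b) = -6 + (-1 + b) = -7 + b)
X(I) = -1 (X(I) = -7 + 6 = -1)
78 - X(-21) = 78 - 1*(-1) = 78 + 1 = 79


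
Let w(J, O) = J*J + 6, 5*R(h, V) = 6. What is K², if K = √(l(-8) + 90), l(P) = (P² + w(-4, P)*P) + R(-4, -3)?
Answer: -104/5 ≈ -20.800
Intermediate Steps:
R(h, V) = 6/5 (R(h, V) = (⅕)*6 = 6/5)
w(J, O) = 6 + J² (w(J, O) = J² + 6 = 6 + J²)
l(P) = 6/5 + P² + 22*P (l(P) = (P² + (6 + (-4)²)*P) + 6/5 = (P² + (6 + 16)*P) + 6/5 = (P² + 22*P) + 6/5 = 6/5 + P² + 22*P)
K = 2*I*√130/5 (K = √((6/5 + (-8)² + 22*(-8)) + 90) = √((6/5 + 64 - 176) + 90) = √(-554/5 + 90) = √(-104/5) = 2*I*√130/5 ≈ 4.5607*I)
K² = (2*I*√130/5)² = -104/5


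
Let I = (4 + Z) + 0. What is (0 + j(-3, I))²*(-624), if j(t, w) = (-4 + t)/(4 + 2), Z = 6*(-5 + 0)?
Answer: -2548/3 ≈ -849.33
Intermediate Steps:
Z = -30 (Z = 6*(-5) = -30)
I = -26 (I = (4 - 30) + 0 = -26 + 0 = -26)
j(t, w) = -⅔ + t/6 (j(t, w) = (-4 + t)/6 = (-4 + t)*(⅙) = -⅔ + t/6)
(0 + j(-3, I))²*(-624) = (0 + (-⅔ + (⅙)*(-3)))²*(-624) = (0 + (-⅔ - ½))²*(-624) = (0 - 7/6)²*(-624) = (-7/6)²*(-624) = (49/36)*(-624) = -2548/3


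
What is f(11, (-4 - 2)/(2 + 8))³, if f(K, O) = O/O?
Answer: 1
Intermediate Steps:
f(K, O) = 1
f(11, (-4 - 2)/(2 + 8))³ = 1³ = 1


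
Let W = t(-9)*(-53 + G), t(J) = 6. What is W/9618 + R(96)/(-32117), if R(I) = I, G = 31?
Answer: -860462/51483551 ≈ -0.016713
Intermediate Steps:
W = -132 (W = 6*(-53 + 31) = 6*(-22) = -132)
W/9618 + R(96)/(-32117) = -132/9618 + 96/(-32117) = -132*1/9618 + 96*(-1/32117) = -22/1603 - 96/32117 = -860462/51483551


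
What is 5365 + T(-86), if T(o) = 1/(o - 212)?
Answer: 1598769/298 ≈ 5365.0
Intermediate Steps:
T(o) = 1/(-212 + o)
5365 + T(-86) = 5365 + 1/(-212 - 86) = 5365 + 1/(-298) = 5365 - 1/298 = 1598769/298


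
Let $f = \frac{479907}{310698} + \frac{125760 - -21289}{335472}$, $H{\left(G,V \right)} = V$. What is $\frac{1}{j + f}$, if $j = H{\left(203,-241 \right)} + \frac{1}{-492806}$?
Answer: $- \frac{1426816823855376}{341033559756249361} \approx -0.0041838$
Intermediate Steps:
$j = - \frac{118766247}{492806}$ ($j = -241 + \frac{1}{-492806} = -241 - \frac{1}{492806} = - \frac{118766247}{492806} \approx -241.0$)
$f = \frac{11482399517}{5790582192}$ ($f = 479907 \cdot \frac{1}{310698} + \left(125760 + 21289\right) \frac{1}{335472} = \frac{53323}{34522} + 147049 \cdot \frac{1}{335472} = \frac{53323}{34522} + \frac{147049}{335472} = \frac{11482399517}{5790582192} \approx 1.9829$)
$\frac{1}{j + f} = \frac{1}{- \frac{118766247}{492806} + \frac{11482399517}{5790582192}} = \frac{1}{- \frac{341033559756249361}{1426816823855376}} = - \frac{1426816823855376}{341033559756249361}$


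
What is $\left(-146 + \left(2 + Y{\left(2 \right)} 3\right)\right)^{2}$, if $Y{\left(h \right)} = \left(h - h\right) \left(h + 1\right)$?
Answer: $20736$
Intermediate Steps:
$Y{\left(h \right)} = 0$ ($Y{\left(h \right)} = 0 \left(1 + h\right) = 0$)
$\left(-146 + \left(2 + Y{\left(2 \right)} 3\right)\right)^{2} = \left(-146 + \left(2 + 0 \cdot 3\right)\right)^{2} = \left(-146 + \left(2 + 0\right)\right)^{2} = \left(-146 + 2\right)^{2} = \left(-144\right)^{2} = 20736$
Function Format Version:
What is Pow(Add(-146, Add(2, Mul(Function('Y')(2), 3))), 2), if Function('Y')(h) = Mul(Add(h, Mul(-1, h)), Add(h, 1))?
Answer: 20736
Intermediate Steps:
Function('Y')(h) = 0 (Function('Y')(h) = Mul(0, Add(1, h)) = 0)
Pow(Add(-146, Add(2, Mul(Function('Y')(2), 3))), 2) = Pow(Add(-146, Add(2, Mul(0, 3))), 2) = Pow(Add(-146, Add(2, 0)), 2) = Pow(Add(-146, 2), 2) = Pow(-144, 2) = 20736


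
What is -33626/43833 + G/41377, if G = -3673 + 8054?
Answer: -1199310629/1813678041 ≈ -0.66126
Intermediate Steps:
G = 4381
-33626/43833 + G/41377 = -33626/43833 + 4381/41377 = -1199310629/1813678041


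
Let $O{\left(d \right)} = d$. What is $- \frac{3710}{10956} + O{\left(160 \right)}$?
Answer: $\frac{874625}{5478} \approx 159.66$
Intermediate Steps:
$- \frac{3710}{10956} + O{\left(160 \right)} = - \frac{3710}{10956} + 160 = \left(-3710\right) \frac{1}{10956} + 160 = - \frac{1855}{5478} + 160 = \frac{874625}{5478}$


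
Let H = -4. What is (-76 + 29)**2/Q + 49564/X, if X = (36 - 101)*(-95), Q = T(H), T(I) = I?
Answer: -13442319/24700 ≈ -544.22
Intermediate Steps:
Q = -4
X = 6175 (X = -65*(-95) = 6175)
(-76 + 29)**2/Q + 49564/X = (-76 + 29)**2/(-4) + 49564/6175 = (-47)**2*(-1/4) + 49564*(1/6175) = 2209*(-1/4) + 49564/6175 = -2209/4 + 49564/6175 = -13442319/24700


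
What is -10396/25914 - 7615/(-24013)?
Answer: -26152019/311136441 ≈ -0.084053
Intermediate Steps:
-10396/25914 - 7615/(-24013) = -10396*1/25914 - 7615*(-1/24013) = -5198/12957 + 7615/24013 = -26152019/311136441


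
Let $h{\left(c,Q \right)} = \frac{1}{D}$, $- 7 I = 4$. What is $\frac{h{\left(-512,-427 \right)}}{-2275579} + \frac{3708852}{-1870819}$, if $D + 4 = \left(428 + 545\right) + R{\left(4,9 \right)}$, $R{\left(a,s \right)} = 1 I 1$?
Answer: $- \frac{57213307444958665}{28859534593553579} \approx -1.9825$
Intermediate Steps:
$I = - \frac{4}{7}$ ($I = \left(- \frac{1}{7}\right) 4 = - \frac{4}{7} \approx -0.57143$)
$R{\left(a,s \right)} = - \frac{4}{7}$ ($R{\left(a,s \right)} = 1 \left(- \frac{4}{7}\right) 1 = \left(- \frac{4}{7}\right) 1 = - \frac{4}{7}$)
$D = \frac{6779}{7}$ ($D = -4 + \left(\left(428 + 545\right) - \frac{4}{7}\right) = -4 + \left(973 - \frac{4}{7}\right) = -4 + \frac{6807}{7} = \frac{6779}{7} \approx 968.43$)
$h{\left(c,Q \right)} = \frac{7}{6779}$ ($h{\left(c,Q \right)} = \frac{1}{\frac{6779}{7}} = \frac{7}{6779}$)
$\frac{h{\left(-512,-427 \right)}}{-2275579} + \frac{3708852}{-1870819} = \frac{7}{6779 \left(-2275579\right)} + \frac{3708852}{-1870819} = \frac{7}{6779} \left(- \frac{1}{2275579}\right) + 3708852 \left(- \frac{1}{1870819}\right) = - \frac{7}{15426150041} - \frac{3708852}{1870819} = - \frac{57213307444958665}{28859534593553579}$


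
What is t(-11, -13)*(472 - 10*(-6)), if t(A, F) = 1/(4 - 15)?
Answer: -532/11 ≈ -48.364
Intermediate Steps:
t(A, F) = -1/11 (t(A, F) = 1/(-11) = -1/11)
t(-11, -13)*(472 - 10*(-6)) = -(472 - 10*(-6))/11 = -(472 + 60)/11 = -1/11*532 = -532/11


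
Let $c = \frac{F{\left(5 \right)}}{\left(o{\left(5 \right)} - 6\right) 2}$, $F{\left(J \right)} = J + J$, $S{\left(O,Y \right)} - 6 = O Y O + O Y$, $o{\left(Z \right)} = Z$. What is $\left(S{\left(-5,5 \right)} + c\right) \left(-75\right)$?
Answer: $-7575$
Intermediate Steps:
$S{\left(O,Y \right)} = 6 + O Y + Y O^{2}$ ($S{\left(O,Y \right)} = 6 + \left(O Y O + O Y\right) = 6 + \left(Y O^{2} + O Y\right) = 6 + \left(O Y + Y O^{2}\right) = 6 + O Y + Y O^{2}$)
$F{\left(J \right)} = 2 J$
$c = -5$ ($c = \frac{2 \cdot 5}{\left(5 - 6\right) 2} = \frac{10}{\left(-1\right) 2} = \frac{10}{-2} = 10 \left(- \frac{1}{2}\right) = -5$)
$\left(S{\left(-5,5 \right)} + c\right) \left(-75\right) = \left(\left(6 - 25 + 5 \left(-5\right)^{2}\right) - 5\right) \left(-75\right) = \left(\left(6 - 25 + 5 \cdot 25\right) - 5\right) \left(-75\right) = \left(\left(6 - 25 + 125\right) - 5\right) \left(-75\right) = \left(106 - 5\right) \left(-75\right) = 101 \left(-75\right) = -7575$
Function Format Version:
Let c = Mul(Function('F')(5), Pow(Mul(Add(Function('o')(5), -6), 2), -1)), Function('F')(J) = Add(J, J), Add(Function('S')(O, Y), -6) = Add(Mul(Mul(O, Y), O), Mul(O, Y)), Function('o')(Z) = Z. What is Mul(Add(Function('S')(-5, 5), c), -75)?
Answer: -7575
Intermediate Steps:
Function('S')(O, Y) = Add(6, Mul(O, Y), Mul(Y, Pow(O, 2))) (Function('S')(O, Y) = Add(6, Add(Mul(Mul(O, Y), O), Mul(O, Y))) = Add(6, Add(Mul(Y, Pow(O, 2)), Mul(O, Y))) = Add(6, Add(Mul(O, Y), Mul(Y, Pow(O, 2)))) = Add(6, Mul(O, Y), Mul(Y, Pow(O, 2))))
Function('F')(J) = Mul(2, J)
c = -5 (c = Mul(Mul(2, 5), Pow(Mul(Add(5, -6), 2), -1)) = Mul(10, Pow(Mul(-1, 2), -1)) = Mul(10, Pow(-2, -1)) = Mul(10, Rational(-1, 2)) = -5)
Mul(Add(Function('S')(-5, 5), c), -75) = Mul(Add(Add(6, Mul(-5, 5), Mul(5, Pow(-5, 2))), -5), -75) = Mul(Add(Add(6, -25, Mul(5, 25)), -5), -75) = Mul(Add(Add(6, -25, 125), -5), -75) = Mul(Add(106, -5), -75) = Mul(101, -75) = -7575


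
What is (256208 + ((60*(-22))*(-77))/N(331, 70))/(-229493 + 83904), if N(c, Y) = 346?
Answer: -44374804/25186897 ≈ -1.7618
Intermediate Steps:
(256208 + ((60*(-22))*(-77))/N(331, 70))/(-229493 + 83904) = (256208 + ((60*(-22))*(-77))/346)/(-229493 + 83904) = (256208 - 1320*(-77)*(1/346))/(-145589) = (256208 + 101640*(1/346))*(-1/145589) = (256208 + 50820/173)*(-1/145589) = (44374804/173)*(-1/145589) = -44374804/25186897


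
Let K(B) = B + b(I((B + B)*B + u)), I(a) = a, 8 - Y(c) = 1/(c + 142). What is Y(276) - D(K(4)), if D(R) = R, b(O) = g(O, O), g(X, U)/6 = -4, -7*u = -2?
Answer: 11703/418 ≈ 27.998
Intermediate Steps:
u = 2/7 (u = -1/7*(-2) = 2/7 ≈ 0.28571)
g(X, U) = -24 (g(X, U) = 6*(-4) = -24)
Y(c) = 8 - 1/(142 + c) (Y(c) = 8 - 1/(c + 142) = 8 - 1/(142 + c))
b(O) = -24
K(B) = -24 + B (K(B) = B - 24 = -24 + B)
Y(276) - D(K(4)) = (1135 + 8*276)/(142 + 276) - (-24 + 4) = (1135 + 2208)/418 - 1*(-20) = (1/418)*3343 + 20 = 3343/418 + 20 = 11703/418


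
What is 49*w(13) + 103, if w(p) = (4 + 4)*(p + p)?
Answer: 10295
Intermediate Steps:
w(p) = 16*p (w(p) = 8*(2*p) = 16*p)
49*w(13) + 103 = 49*(16*13) + 103 = 49*208 + 103 = 10192 + 103 = 10295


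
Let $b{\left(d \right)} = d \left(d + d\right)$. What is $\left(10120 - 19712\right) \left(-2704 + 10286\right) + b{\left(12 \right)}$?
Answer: $-72726256$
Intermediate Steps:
$b{\left(d \right)} = 2 d^{2}$ ($b{\left(d \right)} = d 2 d = 2 d^{2}$)
$\left(10120 - 19712\right) \left(-2704 + 10286\right) + b{\left(12 \right)} = \left(10120 - 19712\right) \left(-2704 + 10286\right) + 2 \cdot 12^{2} = \left(-9592\right) 7582 + 2 \cdot 144 = -72726544 + 288 = -72726256$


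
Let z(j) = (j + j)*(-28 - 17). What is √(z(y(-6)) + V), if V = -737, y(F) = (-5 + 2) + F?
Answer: √73 ≈ 8.5440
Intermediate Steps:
y(F) = -3 + F
z(j) = -90*j (z(j) = (2*j)*(-45) = -90*j)
√(z(y(-6)) + V) = √(-90*(-3 - 6) - 737) = √(-90*(-9) - 737) = √(810 - 737) = √73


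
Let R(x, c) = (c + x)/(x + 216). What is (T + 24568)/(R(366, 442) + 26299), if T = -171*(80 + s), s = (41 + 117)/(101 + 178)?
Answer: 97347066/237255803 ≈ 0.41030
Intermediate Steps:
R(x, c) = (c + x)/(216 + x)
s = 158/279 ≈ 0.56631
T = -427082/31 (T = -171*(80 + 158/279) = -171*22478/279 = -427082/31 ≈ -13777.)
(T + 24568)/(R(366, 442) + 26299) = (-427082/31 + 24568)/((442 + 366)/(216 + 366) + 26299) = 334526/(31*(808/582 + 26299)) = 334526/(31*((1/582)*808 + 26299)) = 334526/(31*(404/291 + 26299)) = 334526/(31*(7653413/291)) = (334526/31)*(291/7653413) = 97347066/237255803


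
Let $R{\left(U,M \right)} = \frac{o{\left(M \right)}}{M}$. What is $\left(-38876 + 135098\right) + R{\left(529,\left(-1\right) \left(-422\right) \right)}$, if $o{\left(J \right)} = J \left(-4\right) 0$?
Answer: $96222$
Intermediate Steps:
$o{\left(J \right)} = 0$ ($o{\left(J \right)} = - 4 J 0 = 0$)
$R{\left(U,M \right)} = 0$ ($R{\left(U,M \right)} = \frac{0}{M} = 0$)
$\left(-38876 + 135098\right) + R{\left(529,\left(-1\right) \left(-422\right) \right)} = \left(-38876 + 135098\right) + 0 = 96222 + 0 = 96222$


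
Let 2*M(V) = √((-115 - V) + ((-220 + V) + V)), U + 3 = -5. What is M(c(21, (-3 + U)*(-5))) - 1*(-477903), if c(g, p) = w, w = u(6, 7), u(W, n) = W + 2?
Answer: 477903 + I*√327/2 ≈ 4.779e+5 + 9.0416*I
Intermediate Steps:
U = -8 (U = -3 - 5 = -8)
u(W, n) = 2 + W
w = 8 (w = 2 + 6 = 8)
c(g, p) = 8
M(V) = √(-335 + V)/2 (M(V) = √((-115 - V) + ((-220 + V) + V))/2 = √((-115 - V) + (-220 + 2*V))/2 = √(-335 + V)/2)
M(c(21, (-3 + U)*(-5))) - 1*(-477903) = √(-335 + 8)/2 - 1*(-477903) = √(-327)/2 + 477903 = (I*√327)/2 + 477903 = I*√327/2 + 477903 = 477903 + I*√327/2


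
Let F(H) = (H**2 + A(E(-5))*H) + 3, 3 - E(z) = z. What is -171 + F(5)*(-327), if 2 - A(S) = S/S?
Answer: -10962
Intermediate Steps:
E(z) = 3 - z
A(S) = 1 (A(S) = 2 - S/S = 2 - 1*1 = 2 - 1 = 1)
F(H) = 3 + H + H**2 (F(H) = (H**2 + 1*H) + 3 = (H**2 + H) + 3 = (H + H**2) + 3 = 3 + H + H**2)
-171 + F(5)*(-327) = -171 + (3 + 5 + 5**2)*(-327) = -171 + (3 + 5 + 25)*(-327) = -171 + 33*(-327) = -171 - 10791 = -10962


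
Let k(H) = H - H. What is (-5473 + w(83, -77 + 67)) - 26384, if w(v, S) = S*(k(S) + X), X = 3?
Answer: -31887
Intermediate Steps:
k(H) = 0
w(v, S) = 3*S (w(v, S) = S*(0 + 3) = S*3 = 3*S)
(-5473 + w(83, -77 + 67)) - 26384 = (-5473 + 3*(-77 + 67)) - 26384 = (-5473 + 3*(-10)) - 26384 = (-5473 - 30) - 26384 = -5503 - 26384 = -31887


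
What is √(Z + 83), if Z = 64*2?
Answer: √211 ≈ 14.526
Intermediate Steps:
Z = 128
√(Z + 83) = √(128 + 83) = √211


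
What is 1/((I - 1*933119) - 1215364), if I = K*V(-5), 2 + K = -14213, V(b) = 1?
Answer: -1/2162698 ≈ -4.6239e-7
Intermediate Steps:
K = -14215 (K = -2 - 14213 = -14215)
I = -14215 (I = -14215*1 = -14215)
1/((I - 1*933119) - 1215364) = 1/((-14215 - 1*933119) - 1215364) = 1/((-14215 - 933119) - 1215364) = 1/(-947334 - 1215364) = 1/(-2162698) = -1/2162698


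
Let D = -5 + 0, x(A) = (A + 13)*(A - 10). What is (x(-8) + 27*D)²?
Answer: 50625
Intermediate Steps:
x(A) = (-10 + A)*(13 + A) (x(A) = (13 + A)*(-10 + A) = (-10 + A)*(13 + A))
D = -5
(x(-8) + 27*D)² = ((-130 + (-8)² + 3*(-8)) + 27*(-5))² = ((-130 + 64 - 24) - 135)² = (-90 - 135)² = (-225)² = 50625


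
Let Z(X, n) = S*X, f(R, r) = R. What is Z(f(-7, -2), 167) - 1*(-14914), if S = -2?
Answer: 14928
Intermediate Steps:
Z(X, n) = -2*X
Z(f(-7, -2), 167) - 1*(-14914) = -2*(-7) - 1*(-14914) = 14 + 14914 = 14928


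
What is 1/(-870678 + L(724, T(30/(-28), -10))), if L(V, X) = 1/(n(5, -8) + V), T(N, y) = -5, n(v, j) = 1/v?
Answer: -3621/3152725033 ≈ -1.1485e-6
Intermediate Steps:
L(V, X) = 1/(⅕ + V) (L(V, X) = 1/(1/5 + V) = 1/(⅕ + V))
1/(-870678 + L(724, T(30/(-28), -10))) = 1/(-870678 + 5/(1 + 5*724)) = 1/(-870678 + 5/(1 + 3620)) = 1/(-870678 + 5/3621) = 1/(-3152725033/3621) = -3621/3152725033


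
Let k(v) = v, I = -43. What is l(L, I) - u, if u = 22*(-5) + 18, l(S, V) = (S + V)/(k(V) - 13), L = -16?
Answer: 5211/56 ≈ 93.054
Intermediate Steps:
l(S, V) = (S + V)/(-13 + V) (l(S, V) = (S + V)/(V - 13) = (S + V)/(-13 + V))
u = -92 (u = -110 + 18 = -92)
l(L, I) - u = (-16 - 43)/(-13 - 43) - 1*(-92) = -59/(-56) + 92 = -1/56*(-59) + 92 = 59/56 + 92 = 5211/56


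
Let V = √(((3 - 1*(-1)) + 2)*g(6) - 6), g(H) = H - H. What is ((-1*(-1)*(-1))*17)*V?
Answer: -17*I*√6 ≈ -41.641*I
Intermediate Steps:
g(H) = 0
V = I*√6 (V = √(((3 - 1*(-1)) + 2)*0 - 6) = √(((3 + 1) + 2)*0 - 6) = √((4 + 2)*0 - 6) = √(6*0 - 6) = √(0 - 6) = √(-6) = I*√6 ≈ 2.4495*I)
((-1*(-1)*(-1))*17)*V = ((-1*(-1)*(-1))*17)*(I*√6) = ((1*(-1))*17)*(I*√6) = (-1*17)*(I*√6) = -17*I*√6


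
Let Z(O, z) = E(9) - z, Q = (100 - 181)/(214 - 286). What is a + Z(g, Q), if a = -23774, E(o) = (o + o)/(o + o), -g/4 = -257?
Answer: -190193/8 ≈ -23774.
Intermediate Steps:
g = 1028 (g = -4*(-257) = 1028)
E(o) = 1 (E(o) = (2*o)/((2*o)) = (2*o)*(1/(2*o)) = 1)
Q = 9/8 (Q = -81/(-72) = -81*(-1/72) = 9/8 ≈ 1.1250)
Z(O, z) = 1 - z
a + Z(g, Q) = -23774 + (1 - 1*9/8) = -23774 + (1 - 9/8) = -23774 - ⅛ = -190193/8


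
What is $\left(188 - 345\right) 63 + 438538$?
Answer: $428647$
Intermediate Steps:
$\left(188 - 345\right) 63 + 438538 = \left(-157\right) 63 + 438538 = -9891 + 438538 = 428647$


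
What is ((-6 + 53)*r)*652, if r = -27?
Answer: -827388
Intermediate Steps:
((-6 + 53)*r)*652 = ((-6 + 53)*(-27))*652 = (47*(-27))*652 = -1269*652 = -827388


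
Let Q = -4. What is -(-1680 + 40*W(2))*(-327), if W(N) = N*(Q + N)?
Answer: -601680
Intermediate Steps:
W(N) = N*(-4 + N)
-(-1680 + 40*W(2))*(-327) = -(-1680 + 80*(-4 + 2))*(-327) = -40/(1/(2*(-2) - 42))*(-327) = -40/(1/(-4 - 42))*(-327) = -40/(1/(-46))*(-327) = -40/(-1/46)*(-327) = -40*(-46)*(-327) = 1840*(-327) = -601680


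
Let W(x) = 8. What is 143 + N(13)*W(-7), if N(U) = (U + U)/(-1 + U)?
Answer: 481/3 ≈ 160.33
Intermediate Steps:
N(U) = 2*U/(-1 + U) (N(U) = (2*U)/(-1 + U) = 2*U/(-1 + U))
143 + N(13)*W(-7) = 143 + (2*13/(-1 + 13))*8 = 143 + (2*13/12)*8 = 143 + (2*13*(1/12))*8 = 143 + (13/6)*8 = 143 + 52/3 = 481/3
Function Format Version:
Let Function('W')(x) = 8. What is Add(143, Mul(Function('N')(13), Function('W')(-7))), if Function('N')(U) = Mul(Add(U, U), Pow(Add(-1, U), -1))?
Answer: Rational(481, 3) ≈ 160.33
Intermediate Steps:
Function('N')(U) = Mul(2, U, Pow(Add(-1, U), -1)) (Function('N')(U) = Mul(Mul(2, U), Pow(Add(-1, U), -1)) = Mul(2, U, Pow(Add(-1, U), -1)))
Add(143, Mul(Function('N')(13), Function('W')(-7))) = Add(143, Mul(Mul(2, 13, Pow(Add(-1, 13), -1)), 8)) = Add(143, Mul(Mul(2, 13, Pow(12, -1)), 8)) = Add(143, Mul(Mul(2, 13, Rational(1, 12)), 8)) = Add(143, Mul(Rational(13, 6), 8)) = Add(143, Rational(52, 3)) = Rational(481, 3)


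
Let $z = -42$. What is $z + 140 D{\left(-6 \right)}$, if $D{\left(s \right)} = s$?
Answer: $-882$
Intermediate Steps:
$z + 140 D{\left(-6 \right)} = -42 + 140 \left(-6\right) = -42 - 840 = -882$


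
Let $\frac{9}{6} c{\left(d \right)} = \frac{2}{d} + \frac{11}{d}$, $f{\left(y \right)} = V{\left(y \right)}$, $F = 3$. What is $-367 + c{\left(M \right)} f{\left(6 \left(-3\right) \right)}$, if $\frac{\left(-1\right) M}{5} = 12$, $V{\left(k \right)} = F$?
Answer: $- \frac{11023}{30} \approx -367.43$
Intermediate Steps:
$V{\left(k \right)} = 3$
$f{\left(y \right)} = 3$
$M = -60$ ($M = \left(-5\right) 12 = -60$)
$c{\left(d \right)} = \frac{26}{3 d}$ ($c{\left(d \right)} = \frac{2 \left(\frac{2}{d} + \frac{11}{d}\right)}{3} = \frac{2 \frac{13}{d}}{3} = \frac{26}{3 d}$)
$-367 + c{\left(M \right)} f{\left(6 \left(-3\right) \right)} = -367 + \frac{26}{3 \left(-60\right)} 3 = -367 + \frac{26}{3} \left(- \frac{1}{60}\right) 3 = -367 - \frac{13}{30} = - \frac{11023}{30}$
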